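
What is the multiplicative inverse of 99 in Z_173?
99^(-1) ≡ 7 (mod 173). Verification: 99 × 7 = 693 ≡ 1 (mod 173)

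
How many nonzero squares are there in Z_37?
For prime 37, there are (p-1)/2 = (37-1)/2 = 18 quadratic residues (excluding 0).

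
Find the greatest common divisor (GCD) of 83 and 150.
1

Using the Euclidean algorithm:
83 = 0 × 150 + 83
150 = 1 × 83 + 67
83 = 1 × 67 + 16
67 = 4 × 16 + 3
16 = 5 × 3 + 1
3 = 3 × 1 + 0

GCD(83, 150) = 1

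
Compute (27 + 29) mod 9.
2

(27 + 29) = 56
56 mod 9 = 2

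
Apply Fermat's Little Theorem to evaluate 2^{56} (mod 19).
4

By Fermat's Little Theorem, a^(p-1) ≡ 1 (mod p) for prime p and gcd(a, p) = 1
Here p = 19, so 2^18 ≡ 1 (mod 19)
We can reduce the exponent: 56 mod 18 = 2
So 2^56 ≡ 2^2 (mod 19)
Computing: 2^2 mod 19 = 4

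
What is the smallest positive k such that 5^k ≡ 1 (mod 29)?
Powers of 5 mod 29: 5^1≡5, 5^2≡25, 5^3≡9, 5^4≡16, 5^5≡22, 5^6≡23, 5^7≡28, 5^8≡24, 5^9≡4, 5^10≡20, 5^11≡13, 5^12≡7, 5^13≡6, 5^14≡1. Order = 14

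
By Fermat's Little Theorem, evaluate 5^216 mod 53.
By Fermat: 5^{52} ≡ 1 (mod 53). 216 = 4×52 + 8. So 5^{216} ≡ 5^{8} ≡ 15 (mod 53)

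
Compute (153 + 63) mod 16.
8

(153 + 63) = 216
216 mod 16 = 8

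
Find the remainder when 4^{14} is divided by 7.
By Fermat: 4^{6} ≡ 1 (mod 7). 14 = 2×6 + 2. So 4^{14} ≡ 4^{2} ≡ 2 (mod 7)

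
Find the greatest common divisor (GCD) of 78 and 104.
26

Using the Euclidean algorithm:
78 = 0 × 104 + 78
104 = 1 × 78 + 26
78 = 3 × 26 + 0

GCD(78, 104) = 26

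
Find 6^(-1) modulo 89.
15

Using Extended Euclidean Algorithm:
gcd(6, 89) = 1
Bezout coefficients: 6 × 15 + 89 × -1 = 1
So 6 × 15 ≡ 1 (mod 89)
The inverse is 15 mod 89 = 15
Verification: 6 × 15 = 90 = 1 × 89 + 1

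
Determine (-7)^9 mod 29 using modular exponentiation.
(-7) ≡ 22 (mod 29). 9 = 8 + 1 (binary 1001). Repeated squaring mod 29: 22^1 ≡ 22; 22^2 ≡ 22² = 484 ≡ 20; 22^4 ≡ 20² = 400 ≡ 23; 22^8 ≡ 23² = 529 ≡ 7. Multiply: (-7)^9 ≡ 22^8 × 22^1 ≡ 7 × 22 (mod 29): 7 × 22 = 154 ≡ 9. So (-7)^9 ≡ 9 (mod 29).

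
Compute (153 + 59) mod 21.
2

(153 + 59) = 212
212 mod 21 = 2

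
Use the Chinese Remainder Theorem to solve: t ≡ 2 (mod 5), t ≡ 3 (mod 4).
M = 5 × 4 = 20. M₁ = 4, y₁ ≡ 4 (mod 5). M₂ = 5, y₂ ≡ 1 (mod 4). t = 2×4×4 + 3×5×1 ≡ 7 (mod 20)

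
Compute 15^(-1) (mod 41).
15^(-1) ≡ 11 (mod 41). Verification: 15 × 11 = 165 ≡ 1 (mod 41)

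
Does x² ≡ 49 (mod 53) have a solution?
By Euler's criterion: 49^{26} ≡ 1 (mod 53). Since this equals 1, 49 is a QR.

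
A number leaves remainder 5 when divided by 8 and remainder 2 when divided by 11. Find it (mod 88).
M = 8 × 11 = 88. M₁ = 11, y₁ ≡ 3 (mod 8). M₂ = 8, y₂ ≡ 7 (mod 11). k = 5×11×3 + 2×8×7 ≡ 13 (mod 88)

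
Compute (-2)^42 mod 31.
Using Fermat: (-2)^{30} ≡ 1 (mod 31). 42 ≡ 12 (mod 30). So (-2)^{42} ≡ (-2)^{12} ≡ 4 (mod 31)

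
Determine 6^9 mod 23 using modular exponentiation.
9 = 8 + 1 (binary 1001). Repeated squaring mod 23: 6^1 ≡ 6; 6^2 ≡ 6² = 36 ≡ 13; 6^4 ≡ 13² = 169 ≡ 8; 6^8 ≡ 8² = 64 ≡ 18. Multiply: 6^9 = 6^8 × 6^1 ≡ 18 × 6 (mod 23): 18 × 6 = 108 ≡ 16. So 6^9 ≡ 16 (mod 23).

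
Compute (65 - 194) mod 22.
3

(65 - 194) = -129
-129 mod 22 = 3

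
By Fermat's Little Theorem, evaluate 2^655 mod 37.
By Fermat: 2^{36} ≡ 1 (mod 37). 655 ≡ 7 (mod 36). So 2^{655} ≡ 2^{7} ≡ 17 (mod 37)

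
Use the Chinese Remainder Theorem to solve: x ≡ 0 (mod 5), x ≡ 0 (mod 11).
M = 5 × 11 = 55. M₁ = 11, y₁ ≡ 1 (mod 5). M₂ = 5, y₂ ≡ 9 (mod 11). x = 0×11×1 + 0×5×9 ≡ 0 (mod 55)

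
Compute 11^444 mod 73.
Using Fermat: 11^{72} ≡ 1 (mod 73). 444 ≡ 12 (mod 72). So 11^{444} ≡ 11^{12} ≡ 9 (mod 73)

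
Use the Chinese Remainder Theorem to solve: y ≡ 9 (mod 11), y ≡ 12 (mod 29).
M = 11 × 29 = 319. M₁ = 29, y₁ ≡ 8 (mod 11). M₂ = 11, y₂ ≡ 8 (mod 29). y = 9×29×8 + 12×11×8 ≡ 273 (mod 319)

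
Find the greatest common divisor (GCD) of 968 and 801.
1

Using the Euclidean algorithm:
968 = 1 × 801 + 167
801 = 4 × 167 + 133
167 = 1 × 133 + 34
133 = 3 × 34 + 31
34 = 1 × 31 + 3
31 = 10 × 3 + 1
3 = 3 × 1 + 0

GCD(968, 801) = 1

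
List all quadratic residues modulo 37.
QRs mod 37: {1, 3, 4, 7, 9, 10, 11, 12, 16, 21, 25, 26, 27, 28, 30, 33, 34, 36}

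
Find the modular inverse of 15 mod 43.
15^(-1) ≡ 23 (mod 43). Verification: 15 × 23 = 345 ≡ 1 (mod 43)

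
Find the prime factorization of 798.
2 × 3 × 7 × 19

Divide by primes starting from smallest:
798 ÷ 2 = 399
399 ÷ 3 = 133
133 ÷ 7 = 19
19 ÷ 19 = 1

798 = 2 × 3 × 7 × 19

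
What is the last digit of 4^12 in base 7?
Using Fermat: 4^{6} ≡ 1 (mod 7). 12 ≡ 0 (mod 6). So 4^{12} ≡ 4^{0} ≡ 1 (mod 7)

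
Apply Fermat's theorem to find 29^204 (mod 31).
By Fermat: 29^{30} ≡ 1 (mod 31). 204 = 6×30 + 24. So 29^{204} ≡ 29^{24} ≡ 16 (mod 31)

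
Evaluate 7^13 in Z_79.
Using repeated squaring. 13 = 8 + 4 + 1 (binary 1101). Repeated squaring mod 79: 7^1 ≡ 7; 7^2 ≡ 7² = 49 ≡ 49; 7^4 ≡ 49² = 2401 ≡ 31; 7^8 ≡ 31² = 961 ≡ 13. Multiply: 7^13 = 7^8 × 7^4 × 7^1 ≡ 13 × 31 × 7 (mod 79): 13 × 31 = 403 ≡ 8; 8 × 7 = 56 ≡ 56. So 7^13 ≡ 56 (mod 79).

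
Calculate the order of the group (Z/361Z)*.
342

Prime factorization: 361 = 19^2
Using the formula φ(n) = n × Π(1 - 1/p) for each prime factor p:
φ(361) = 361 × (1 - 1/19)
φ(361) = 342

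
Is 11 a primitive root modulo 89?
p - 1 = 88 has prime divisors 2, 11. Check 11^(88/q) mod 89 for each: 11^(88/2) = 11^44 ≡ 1, 11^(88/11) = 11^8 ≡ 67 (mod 89). Since 11^44 ≡ 1 (mod 89), the order of 11 divides 44 (in fact the order is 22) ≠ 88, so it is not a primitive root.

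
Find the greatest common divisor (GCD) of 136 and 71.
1

Using the Euclidean algorithm:
136 = 1 × 71 + 65
71 = 1 × 65 + 6
65 = 10 × 6 + 5
6 = 1 × 5 + 1
5 = 5 × 1 + 0

GCD(136, 71) = 1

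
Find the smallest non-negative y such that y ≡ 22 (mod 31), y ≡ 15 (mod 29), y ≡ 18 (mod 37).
8454

Using the Chinese Remainder Theorem:
M = product of moduli = 33263
For equation 1: M_1 = 1073, 1073 ≡ 19 (mod 31), inverse of 1073 mod 31 is 18 (check: 19 × 18 = 342 ≡ 1 (mod 31))
For equation 2: M_2 = 1147, 1147 ≡ 16 (mod 29), inverse of 1147 mod 29 is 20 (check: 16 × 20 = 320 ≡ 1 (mod 29))
For equation 3: M_3 = 899, 899 ≡ 11 (mod 37), inverse of 899 mod 37 is 27 (check: 11 × 27 = 297 ≡ 1 (mod 37))
Combine: y ≡ Σ r_i×M_i×(M_i⁻¹ mod m_i) = 22×1073×18 + 15×1147×20 + 18×899×27 = 424908 + 344100 + 436914 = 1205922
1205922 mod 33263 = 8454
y ≡ 8454 (mod 33263)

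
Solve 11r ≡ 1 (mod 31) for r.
11^(-1) ≡ 17 (mod 31). Verification: 11 × 17 = 187 ≡ 1 (mod 31)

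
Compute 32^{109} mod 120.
32

Using successive squaring:
Binary expansion of 109: 1101101
Powers of 32 mod 120 (each is the square of the previous):
  32^1 ≡ 32 (mod 120)
  32^2 ≡ 32² = 1024 ≡ 64 (mod 120)
  32^4 ≡ 64² = 4096 ≡ 16 (mod 120)
  32^8 ≡ 16² = 256 ≡ 16 (mod 120)
  32^16 ≡ 16² = 256 ≡ 16 (mod 120)
  32^32 ≡ 16² = 256 ≡ 16 (mod 120)
  32^64 ≡ 16² = 256 ≡ 16 (mod 120)
109 = 64 + 32 + 8 + 4 + 1, so 32^109 = 32^64 × 32^32 × 32^8 × 32^4 × 32^1 ≡ 16 × 16 × 16 × 16 × 32 (mod 120)
Multiplying step by step:
  16 × 16 = 256 ≡ 16 (mod 120)
  16 × 16 = 256 ≡ 16 (mod 120)
  16 × 16 = 256 ≡ 16 (mod 120)
  16 × 32 = 512 ≡ 32 (mod 120)
Result: 32^109 ≡ 32 (mod 120)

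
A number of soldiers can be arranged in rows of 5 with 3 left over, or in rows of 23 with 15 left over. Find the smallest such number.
M = 5 × 23 = 115. M₁ = 23, y₁ ≡ 2 (mod 5). M₂ = 5, y₂ ≡ 14 (mod 23). y = 3×23×2 + 15×5×14 ≡ 38 (mod 115). The smallest positive such number is 38.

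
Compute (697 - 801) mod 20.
16

(697 - 801) = -104
-104 mod 20 = 16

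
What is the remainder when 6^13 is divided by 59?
Using repeated squaring. 13 = 8 + 4 + 1 (binary 1101). Repeated squaring mod 59: 6^1 ≡ 6; 6^2 ≡ 6² = 36 ≡ 36; 6^4 ≡ 36² = 1296 ≡ 57; 6^8 ≡ 57² = 3249 ≡ 4. Multiply: 6^13 = 6^8 × 6^4 × 6^1 ≡ 4 × 57 × 6 (mod 59): 4 × 57 = 228 ≡ 51; 51 × 6 = 306 ≡ 11. So 6^13 ≡ 11 (mod 59).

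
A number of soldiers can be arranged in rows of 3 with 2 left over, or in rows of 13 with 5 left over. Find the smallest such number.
M = 3 × 13 = 39. M₁ = 13, y₁ ≡ 1 (mod 3). M₂ = 3, y₂ ≡ 9 (mod 13). k = 2×13×1 + 5×3×9 ≡ 5 (mod 39). The smallest positive such number is 5.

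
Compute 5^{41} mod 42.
17

Using successive squaring:
Binary expansion of 41: 101001
Powers of 5 mod 42 (each is the square of the previous):
  5^1 ≡ 5 (mod 42)
  5^2 ≡ 5² = 25 ≡ 25 (mod 42)
  5^4 ≡ 25² = 625 ≡ 37 (mod 42)
  5^8 ≡ 37² = 1369 ≡ 25 (mod 42)
  5^16 ≡ 25² = 625 ≡ 37 (mod 42)
  5^32 ≡ 37² = 1369 ≡ 25 (mod 42)
41 = 32 + 8 + 1, so 5^41 = 5^32 × 5^8 × 5^1 ≡ 25 × 25 × 5 (mod 42)
Multiplying step by step:
  25 × 25 = 625 ≡ 37 (mod 42)
  37 × 5 = 185 ≡ 17 (mod 42)
Result: 5^41 ≡ 17 (mod 42)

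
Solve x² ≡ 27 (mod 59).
The square roots of 27 mod 59 are 26 and 33. Verify: 26² = 676 ≡ 27 (mod 59)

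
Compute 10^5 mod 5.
10 ≡ 0 (mod 5). 5 = 4 + 1 (binary 101). Repeated squaring mod 5: 0^1 ≡ 0; 0^2 ≡ 0² = 0 ≡ 0; 0^4 ≡ 0² = 0 ≡ 0. Multiply: 10^5 ≡ 0^4 × 0^1 ≡ 0 × 0 (mod 5): 0 × 0 = 0 ≡ 0. So 10^5 ≡ 0 (mod 5).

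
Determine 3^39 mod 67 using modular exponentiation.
Using repeated squaring. 39 = 32 + 4 + 2 + 1 (binary 100111). Repeated squaring mod 67: 3^1 ≡ 3; 3^2 ≡ 3² = 9 ≡ 9; 3^4 ≡ 9² = 81 ≡ 14; 3^8 ≡ 14² = 196 ≡ 62; 3^16 ≡ 62² = 3844 ≡ 25; 3^32 ≡ 25² = 625 ≡ 22. Multiply: 3^39 = 3^32 × 3^4 × 3^2 × 3^1 ≡ 22 × 14 × 9 × 3 (mod 67): 22 × 14 = 308 ≡ 40; 40 × 9 = 360 ≡ 25; 25 × 3 = 75 ≡ 8. So 3^39 ≡ 8 (mod 67).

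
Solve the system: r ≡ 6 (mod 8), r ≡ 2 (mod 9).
M = 8 × 9 = 72. M₁ = 9, y₁ ≡ 1 (mod 8). M₂ = 8, y₂ ≡ 8 (mod 9). r = 6×9×1 + 2×8×8 ≡ 38 (mod 72)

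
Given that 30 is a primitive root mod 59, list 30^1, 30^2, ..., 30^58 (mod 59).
g^1, g^2, ..., g^{58} mod 59: {30, 15, 37, 48, 24, 12, 6, 3, 31, 45, 52, 26, 13, 36, 18, 9, 34, 17, 38, 19, 39, 49, 54, 27, 43, 51, 55, 57, 58, 29, 44, 22, 11, 35, 47, 53, 56, 28, 14, 7, 33, 46, 23, 41, 50, 25, 42, 21, 40, 20, 10, 5, 32, 16, 8, 4, 2, 1}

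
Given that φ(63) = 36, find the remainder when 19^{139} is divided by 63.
By Euler: 19^{36} ≡ 1 (mod 63) since gcd(19, 63) = 1. 139 = 3×36 + 31. So 19^{139} ≡ 19^{31} ≡ 19 (mod 63)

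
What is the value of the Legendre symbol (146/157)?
(146/157) = 146^{78} mod 157 = 1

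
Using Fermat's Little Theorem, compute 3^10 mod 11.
By Fermat's Little Theorem, 3^{10} ≡ 1 (mod 11) since 11 is prime and gcd(3, 11) = 1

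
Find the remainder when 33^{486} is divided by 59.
By Fermat: 33^{58} ≡ 1 (mod 59). 486 = 8×58 + 22. So 33^{486} ≡ 33^{22} ≡ 22 (mod 59)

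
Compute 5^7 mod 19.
7 = 4 + 2 + 1 (binary 111). Repeated squaring mod 19: 5^1 ≡ 5; 5^2 ≡ 5² = 25 ≡ 6; 5^4 ≡ 6² = 36 ≡ 17. Multiply: 5^7 = 5^4 × 5^2 × 5^1 ≡ 17 × 6 × 5 (mod 19): 17 × 6 = 102 ≡ 7; 7 × 5 = 35 ≡ 16. So 5^7 ≡ 16 (mod 19).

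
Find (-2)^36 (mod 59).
Using repeated squaring. (-2) ≡ 57 (mod 59). 36 = 32 + 4 (binary 100100). Repeated squaring mod 59: 57^1 ≡ 57; 57^2 ≡ 57² = 3249 ≡ 4; 57^4 ≡ 4² = 16 ≡ 16; 57^8 ≡ 16² = 256 ≡ 20; 57^16 ≡ 20² = 400 ≡ 46; 57^32 ≡ 46² = 2116 ≡ 51. Multiply: (-2)^36 ≡ 57^32 × 57^4 ≡ 51 × 16 (mod 59): 51 × 16 = 816 ≡ 49. So (-2)^36 ≡ 49 (mod 59).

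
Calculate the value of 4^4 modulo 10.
4 = 4 (binary 100). Repeated squaring mod 10: 4^1 ≡ 4; 4^2 ≡ 4² = 16 ≡ 6; 4^4 ≡ 6² = 36 ≡ 6. So 4^4 ≡ 6 (mod 10).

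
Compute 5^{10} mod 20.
5

Using successive squaring:
Binary expansion of 10: 1010
Powers of 5 mod 20 (each is the square of the previous):
  5^1 ≡ 5 (mod 20)
  5^2 ≡ 5² = 25 ≡ 5 (mod 20)
  5^4 ≡ 5² = 25 ≡ 5 (mod 20)
  5^8 ≡ 5² = 25 ≡ 5 (mod 20)
10 = 8 + 2, so 5^10 = 5^8 × 5^2 ≡ 5 × 5 (mod 20)
Multiplying step by step:
  5 × 5 = 25 ≡ 5 (mod 20)
Result: 5^10 ≡ 5 (mod 20)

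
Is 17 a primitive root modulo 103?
p - 1 = 102 has prime divisors 2, 3, 17. Check 17^(102/q) mod 103 for each: 17^(102/2) = 17^51 ≡ 1, 17^(102/3) = 17^34 ≡ 56, 17^(102/17) = 17^6 ≡ 34 (mod 103). Since 17^51 ≡ 1 (mod 103), the order of 17 divides 51 (in fact the order is 51) ≠ 102, so it is not a primitive root.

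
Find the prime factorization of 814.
2 × 11 × 37

Divide by primes starting from smallest:
814 ÷ 2 = 407
407 ÷ 11 = 37
37 ÷ 37 = 1

814 = 2 × 11 × 37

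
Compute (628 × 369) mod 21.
18

(628 × 369) = 231732
231732 mod 21 = 18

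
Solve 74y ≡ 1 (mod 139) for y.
74^(-1) ≡ 62 (mod 139). Verification: 74 × 62 = 4588 ≡ 1 (mod 139)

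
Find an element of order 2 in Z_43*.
42 has order 2 mod 43 since 42^{2} ≡ 1 (mod 43) and no smaller power works.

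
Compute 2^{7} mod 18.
2

Using successive squaring:
Binary expansion of 7: 111
Powers of 2 mod 18 (each is the square of the previous):
  2^1 ≡ 2 (mod 18)
  2^2 ≡ 2² = 4 ≡ 4 (mod 18)
  2^4 ≡ 4² = 16 ≡ 16 (mod 18)
7 = 4 + 2 + 1, so 2^7 = 2^4 × 2^2 × 2^1 ≡ 16 × 4 × 2 (mod 18)
Multiplying step by step:
  16 × 4 = 64 ≡ 10 (mod 18)
  10 × 2 = 20 ≡ 2 (mod 18)
Result: 2^7 ≡ 2 (mod 18)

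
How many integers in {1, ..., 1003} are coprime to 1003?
928

Prime factorization: 1003 = 17 × 59
Using the formula φ(n) = n × Π(1 - 1/p) for each prime factor p:
φ(1003) = 1003 × (1 - 1/17) × (1 - 1/59)
φ(1003) = 928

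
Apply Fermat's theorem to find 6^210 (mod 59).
By Fermat: 6^{58} ≡ 1 (mod 59). 210 = 3×58 + 36. So 6^{210} ≡ 6^{36} ≡ 19 (mod 59)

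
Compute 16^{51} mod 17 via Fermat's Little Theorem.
16

By Fermat's Little Theorem, a^(p-1) ≡ 1 (mod p) for prime p and gcd(a, p) = 1
Here p = 17, so 16^16 ≡ 1 (mod 17)
We can reduce the exponent: 51 mod 16 = 3
So 16^51 ≡ 16^3 (mod 17)
Computing: 16^3 mod 17 = 16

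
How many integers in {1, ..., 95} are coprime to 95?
72

Prime factorization: 95 = 5 × 19
Using the formula φ(n) = n × Π(1 - 1/p) for each prime factor p:
φ(95) = 95 × (1 - 1/5) × (1 - 1/19)
φ(95) = 72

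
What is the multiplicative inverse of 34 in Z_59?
33

Using Extended Euclidean Algorithm:
gcd(34, 59) = 1
Bezout coefficients: 34 × -26 + 59 × 15 = 1
So 34 × -26 ≡ 1 (mod 59)
The inverse is -26 mod 59 = 33
Verification: 34 × 33 = 1122 = 19 × 59 + 1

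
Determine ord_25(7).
Powers of 7 mod 25: 7^1≡7, 7^2≡24, 7^3≡18, 7^4≡1. Order = 4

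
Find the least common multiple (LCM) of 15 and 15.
15

First find GCD(15, 15) using the Euclidean algorithm:
15 = 1 × 15 + 0
GCD(15, 15) = 15

LCM formula: LCM(a, b) = (a × b) / GCD(a, b)
LCM(15, 15) = (15 × 15) / 15
LCM(15, 15) = 225 / 15
LCM(15, 15) = 15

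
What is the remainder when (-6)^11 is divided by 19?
Using repeated squaring. (-6) ≡ 13 (mod 19). 11 = 8 + 2 + 1 (binary 1011). Repeated squaring mod 19: 13^1 ≡ 13; 13^2 ≡ 13² = 169 ≡ 17; 13^4 ≡ 17² = 289 ≡ 4; 13^8 ≡ 4² = 16 ≡ 16. Multiply: (-6)^11 ≡ 13^8 × 13^2 × 13^1 ≡ 16 × 17 × 13 (mod 19): 16 × 17 = 272 ≡ 6; 6 × 13 = 78 ≡ 2. So (-6)^11 ≡ 2 (mod 19).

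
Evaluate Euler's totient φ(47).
46

Prime factorization: 47 = 47
Using the formula φ(n) = n × Π(1 - 1/p) for each prime factor p:
φ(47) = 47 × (1 - 1/47)
φ(47) = 46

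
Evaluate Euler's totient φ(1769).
1680

Prime factorization: 1769 = 29 × 61
Using the formula φ(n) = n × Π(1 - 1/p) for each prime factor p:
φ(1769) = 1769 × (1 - 1/29) × (1 - 1/61)
φ(1769) = 1680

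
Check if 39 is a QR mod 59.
By Euler's criterion: 39^{29} ≡ 58 (mod 59). Since this equals -1 (≡ 58), 39 is not a QR.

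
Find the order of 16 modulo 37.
Powers of 16 mod 37: 16^1≡16, 16^2≡34, 16^3≡26, 16^4≡9, 16^5≡33, 16^6≡10, 16^7≡12, 16^8≡7, 16^9≡1. Order = 9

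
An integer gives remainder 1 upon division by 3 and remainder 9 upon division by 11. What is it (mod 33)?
M = 3 × 11 = 33. M₁ = 11, y₁ ≡ 2 (mod 3). M₂ = 3, y₂ ≡ 4 (mod 11). z = 1×11×2 + 9×3×4 ≡ 31 (mod 33). The smallest positive such number is 31.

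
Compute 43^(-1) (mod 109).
43^(-1) ≡ 71 (mod 109). Verification: 43 × 71 = 3053 ≡ 1 (mod 109)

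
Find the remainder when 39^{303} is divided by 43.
By Fermat: 39^{42} ≡ 1 (mod 43). 303 = 7×42 + 9. So 39^{303} ≡ 39^{9} ≡ 27 (mod 43)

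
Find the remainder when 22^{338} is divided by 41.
By Fermat: 22^{40} ≡ 1 (mod 41). 338 = 8×40 + 18. So 22^{338} ≡ 22^{18} ≡ 36 (mod 41)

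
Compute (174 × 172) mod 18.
12

(174 × 172) = 29928
29928 mod 18 = 12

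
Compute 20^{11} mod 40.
0

Using successive squaring:
Binary expansion of 11: 1011
Powers of 20 mod 40 (each is the square of the previous):
  20^1 ≡ 20 (mod 40)
  20^2 ≡ 20² = 400 ≡ 0 (mod 40)
  20^4 ≡ 0² = 0 ≡ 0 (mod 40)
  20^8 ≡ 0² = 0 ≡ 0 (mod 40)
11 = 8 + 2 + 1, so 20^11 = 20^8 × 20^2 × 20^1 ≡ 0 × 0 × 20 (mod 40)
Multiplying step by step:
  0 × 0 = 0 ≡ 0 (mod 40)
  0 × 20 = 0 ≡ 0 (mod 40)
Result: 20^11 ≡ 0 (mod 40)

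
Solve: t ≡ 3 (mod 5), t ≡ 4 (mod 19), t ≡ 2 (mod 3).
M = 5 × 19 × 3 = 285. M₁ = 57, y₁ ≡ 3 (mod 5). M₂ = 15, y₂ ≡ 14 (mod 19). M₃ = 95, y₃ ≡ 2 (mod 3). t = 3×57×3 + 4×15×14 + 2×95×2 ≡ 23 (mod 285)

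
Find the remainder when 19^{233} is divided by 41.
By Fermat: 19^{40} ≡ 1 (mod 41). 233 = 5×40 + 33. So 19^{233} ≡ 19^{33} ≡ 26 (mod 41)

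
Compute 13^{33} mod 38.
27

Using successive squaring:
Binary expansion of 33: 100001
Powers of 13 mod 38 (each is the square of the previous):
  13^1 ≡ 13 (mod 38)
  13^2 ≡ 13² = 169 ≡ 17 (mod 38)
  13^4 ≡ 17² = 289 ≡ 23 (mod 38)
  13^8 ≡ 23² = 529 ≡ 35 (mod 38)
  13^16 ≡ 35² = 1225 ≡ 9 (mod 38)
  13^32 ≡ 9² = 81 ≡ 5 (mod 38)
33 = 32 + 1, so 13^33 = 13^32 × 13^1 ≡ 5 × 13 (mod 38)
Multiplying step by step:
  5 × 13 = 65 ≡ 27 (mod 38)
Result: 13^33 ≡ 27 (mod 38)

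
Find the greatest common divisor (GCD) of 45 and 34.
1

Using the Euclidean algorithm:
45 = 1 × 34 + 11
34 = 3 × 11 + 1
11 = 11 × 1 + 0

GCD(45, 34) = 1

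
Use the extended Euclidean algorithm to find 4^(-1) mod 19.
Extended GCD: 4(5) + 19(-1) = 1. So 4^(-1) ≡ 5 ≡ 5 (mod 19). Verify: 4 × 5 = 20 ≡ 1 (mod 19)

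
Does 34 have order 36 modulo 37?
p - 1 = 36 has prime divisors 2, 3. Check 34^(36/q) mod 37 for each: 34^(36/2) = 34^18 ≡ 1, 34^(36/3) = 34^12 ≡ 10 (mod 37). Since 34^18 ≡ 1 (mod 37), the order of 34 divides 18 (in fact the order is 9) ≠ 36, so it is not a primitive root.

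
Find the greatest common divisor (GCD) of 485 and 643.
1

Using the Euclidean algorithm:
485 = 0 × 643 + 485
643 = 1 × 485 + 158
485 = 3 × 158 + 11
158 = 14 × 11 + 4
11 = 2 × 4 + 3
4 = 1 × 3 + 1
3 = 3 × 1 + 0

GCD(485, 643) = 1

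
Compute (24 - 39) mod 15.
0

(24 - 39) = -15
-15 mod 15 = 0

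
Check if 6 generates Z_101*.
p - 1 = 100 has prime divisors 2, 5. Check 6^(100/q) mod 101 for each: 6^(100/2) = 6^50 ≡ 1, 6^(100/5) = 6^20 ≡ 1 (mod 101). Since 6^50 ≡ 1 (mod 101), the order of 6 divides 50 (in fact the order is 10) ≠ 100, so it is not a primitive root.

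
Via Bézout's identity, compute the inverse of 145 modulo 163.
Extended GCD: 145(9) + 163(-8) = 1. So 145^(-1) ≡ 9 ≡ 9 (mod 163). Verify: 145 × 9 = 1305 ≡ 1 (mod 163)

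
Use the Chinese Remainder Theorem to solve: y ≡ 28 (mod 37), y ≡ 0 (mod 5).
65

Using the Chinese Remainder Theorem:
M = product of moduli = 185
For equation 1: M_1 = 5, 5 ≡ 5 (mod 37), inverse of 5 mod 37 is 15 (check: 5 × 15 = 75 ≡ 1 (mod 37))
For equation 2: M_2 = 37, 37 ≡ 2 (mod 5), inverse of 37 mod 5 is 3 (check: 2 × 3 = 6 ≡ 1 (mod 5))
Combine: y ≡ Σ r_i×M_i×(M_i⁻¹ mod m_i) = 28×5×15 + 0×37×3 = 2100 + 0 = 2100
2100 mod 185 = 65
y ≡ 65 (mod 185)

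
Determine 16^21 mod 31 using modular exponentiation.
Using repeated squaring. 21 = 16 + 4 + 1 (binary 10101). Repeated squaring mod 31: 16^1 ≡ 16; 16^2 ≡ 16² = 256 ≡ 8; 16^4 ≡ 8² = 64 ≡ 2; 16^8 ≡ 2² = 4 ≡ 4; 16^16 ≡ 4² = 16 ≡ 16. Multiply: 16^21 = 16^16 × 16^4 × 16^1 ≡ 16 × 2 × 16 (mod 31): 16 × 2 = 32 ≡ 1; 1 × 16 = 16 ≡ 16. So 16^21 ≡ 16 (mod 31).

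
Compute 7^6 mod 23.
6 = 4 + 2 (binary 110). Repeated squaring mod 23: 7^1 ≡ 7; 7^2 ≡ 7² = 49 ≡ 3; 7^4 ≡ 3² = 9 ≡ 9. Multiply: 7^6 = 7^4 × 7^2 ≡ 9 × 3 (mod 23): 9 × 3 = 27 ≡ 4. So 7^6 ≡ 4 (mod 23).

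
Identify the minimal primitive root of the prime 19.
p - 1 = 18 has prime divisors 2, 3. h is a primitive root mod 19 iff h^(18/q) ≢ 1 (mod 19) for each such q.
h = 2: 2^9 ≡ 18, 2^6 ≡ 7 (mod 19); none is 1, so 2 has order 18 and is a primitive root.
The smallest primitive root mod 19 is g = 2.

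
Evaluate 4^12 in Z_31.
Using repeated squaring. 12 = 8 + 4 (binary 1100). Repeated squaring mod 31: 4^1 ≡ 4; 4^2 ≡ 4² = 16 ≡ 16; 4^4 ≡ 16² = 256 ≡ 8; 4^8 ≡ 8² = 64 ≡ 2. Multiply: 4^12 = 4^8 × 4^4 ≡ 2 × 8 (mod 31): 2 × 8 = 16 ≡ 16. So 4^12 ≡ 16 (mod 31).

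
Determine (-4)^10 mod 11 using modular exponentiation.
(-4) ≡ 7 (mod 11). 10 = 8 + 2 (binary 1010). Repeated squaring mod 11: 7^1 ≡ 7; 7^2 ≡ 7² = 49 ≡ 5; 7^4 ≡ 5² = 25 ≡ 3; 7^8 ≡ 3² = 9 ≡ 9. Multiply: (-4)^10 ≡ 7^8 × 7^2 ≡ 9 × 5 (mod 11): 9 × 5 = 45 ≡ 1. So (-4)^10 ≡ 1 (mod 11).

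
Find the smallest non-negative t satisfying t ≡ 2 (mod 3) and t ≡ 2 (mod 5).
M = 3 × 5 = 15. M₁ = 5, y₁ ≡ 2 (mod 3). M₂ = 3, y₂ ≡ 2 (mod 5). t = 2×5×2 + 2×3×2 ≡ 2 (mod 15)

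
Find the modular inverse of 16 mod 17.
16^(-1) ≡ 16 (mod 17). Verification: 16 × 16 = 256 ≡ 1 (mod 17)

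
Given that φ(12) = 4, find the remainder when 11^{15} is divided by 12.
By Euler: 11^{4} ≡ 1 (mod 12) since gcd(11, 12) = 1. 15 = 3×4 + 3. So 11^{15} ≡ 11^{3} ≡ 11 (mod 12)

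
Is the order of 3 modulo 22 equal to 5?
Yes, ord_22(3) = 5.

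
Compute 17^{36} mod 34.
17

Using successive squaring:
Binary expansion of 36: 100100
Powers of 17 mod 34 (each is the square of the previous):
  17^1 ≡ 17 (mod 34)
  17^2 ≡ 17² = 289 ≡ 17 (mod 34)
  17^4 ≡ 17² = 289 ≡ 17 (mod 34)
  17^8 ≡ 17² = 289 ≡ 17 (mod 34)
  17^16 ≡ 17² = 289 ≡ 17 (mod 34)
  17^32 ≡ 17² = 289 ≡ 17 (mod 34)
36 = 32 + 4, so 17^36 = 17^32 × 17^4 ≡ 17 × 17 (mod 34)
Multiplying step by step:
  17 × 17 = 289 ≡ 17 (mod 34)
Result: 17^36 ≡ 17 (mod 34)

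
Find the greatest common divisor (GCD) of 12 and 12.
12

Using the Euclidean algorithm:
12 = 1 × 12 + 0

GCD(12, 12) = 12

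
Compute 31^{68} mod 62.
31

Using successive squaring:
Binary expansion of 68: 1000100
Powers of 31 mod 62 (each is the square of the previous):
  31^1 ≡ 31 (mod 62)
  31^2 ≡ 31² = 961 ≡ 31 (mod 62)
  31^4 ≡ 31² = 961 ≡ 31 (mod 62)
  31^8 ≡ 31² = 961 ≡ 31 (mod 62)
  31^16 ≡ 31² = 961 ≡ 31 (mod 62)
  31^32 ≡ 31² = 961 ≡ 31 (mod 62)
  31^64 ≡ 31² = 961 ≡ 31 (mod 62)
68 = 64 + 4, so 31^68 = 31^64 × 31^4 ≡ 31 × 31 (mod 62)
Multiplying step by step:
  31 × 31 = 961 ≡ 31 (mod 62)
Result: 31^68 ≡ 31 (mod 62)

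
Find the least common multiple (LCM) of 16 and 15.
240

First find GCD(16, 15) using the Euclidean algorithm:
16 = 1 × 15 + 1
15 = 15 × 1 + 0
GCD(16, 15) = 1

LCM formula: LCM(a, b) = (a × b) / GCD(a, b)
LCM(16, 15) = (16 × 15) / 1
LCM(16, 15) = 240 / 1
LCM(16, 15) = 240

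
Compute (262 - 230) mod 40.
32

(262 - 230) = 32
32 mod 40 = 32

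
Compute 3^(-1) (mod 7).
5

Using Extended Euclidean Algorithm:
gcd(3, 7) = 1
Bezout coefficients: 3 × -2 + 7 × 1 = 1
So 3 × -2 ≡ 1 (mod 7)
The inverse is -2 mod 7 = 5
Verification: 3 × 5 = 15 = 2 × 7 + 1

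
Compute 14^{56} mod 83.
29

Using successive squaring:
Binary expansion of 56: 111000
Powers of 14 mod 83 (each is the square of the previous):
  14^1 ≡ 14 (mod 83)
  14^2 ≡ 14² = 196 ≡ 30 (mod 83)
  14^4 ≡ 30² = 900 ≡ 70 (mod 83)
  14^8 ≡ 70² = 4900 ≡ 3 (mod 83)
  14^16 ≡ 3² = 9 ≡ 9 (mod 83)
  14^32 ≡ 9² = 81 ≡ 81 (mod 83)
56 = 32 + 16 + 8, so 14^56 = 14^32 × 14^16 × 14^8 ≡ 81 × 9 × 3 (mod 83)
Multiplying step by step:
  81 × 9 = 729 ≡ 65 (mod 83)
  65 × 3 = 195 ≡ 29 (mod 83)
Result: 14^56 ≡ 29 (mod 83)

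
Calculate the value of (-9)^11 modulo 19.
Using repeated squaring. (-9) ≡ 10 (mod 19). 11 = 8 + 2 + 1 (binary 1011). Repeated squaring mod 19: 10^1 ≡ 10; 10^2 ≡ 10² = 100 ≡ 5; 10^4 ≡ 5² = 25 ≡ 6; 10^8 ≡ 6² = 36 ≡ 17. Multiply: (-9)^11 ≡ 10^8 × 10^2 × 10^1 ≡ 17 × 5 × 10 (mod 19): 17 × 5 = 85 ≡ 9; 9 × 10 = 90 ≡ 14. So (-9)^11 ≡ 14 (mod 19).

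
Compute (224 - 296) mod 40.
8

(224 - 296) = -72
-72 mod 40 = 8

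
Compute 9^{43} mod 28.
9

Using successive squaring:
Binary expansion of 43: 101011
Powers of 9 mod 28 (each is the square of the previous):
  9^1 ≡ 9 (mod 28)
  9^2 ≡ 9² = 81 ≡ 25 (mod 28)
  9^4 ≡ 25² = 625 ≡ 9 (mod 28)
  9^8 ≡ 9² = 81 ≡ 25 (mod 28)
  9^16 ≡ 25² = 625 ≡ 9 (mod 28)
  9^32 ≡ 9² = 81 ≡ 25 (mod 28)
43 = 32 + 8 + 2 + 1, so 9^43 = 9^32 × 9^8 × 9^2 × 9^1 ≡ 25 × 25 × 25 × 9 (mod 28)
Multiplying step by step:
  25 × 25 = 625 ≡ 9 (mod 28)
  9 × 25 = 225 ≡ 1 (mod 28)
  1 × 9 = 9 ≡ 9 (mod 28)
Result: 9^43 ≡ 9 (mod 28)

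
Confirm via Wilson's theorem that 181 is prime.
(180)! mod 181 = 180. Since this equals -1 (mod 181), Wilson confirms 181 is prime.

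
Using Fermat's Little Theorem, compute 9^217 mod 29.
By Fermat: 9^{28} ≡ 1 (mod 29). 217 = 7×28 + 21. So 9^{217} ≡ 9^{21} ≡ 28 (mod 29)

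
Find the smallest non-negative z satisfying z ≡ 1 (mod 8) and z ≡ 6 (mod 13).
M = 8 × 13 = 104. M₁ = 13, y₁ ≡ 5 (mod 8). M₂ = 8, y₂ ≡ 5 (mod 13). z = 1×13×5 + 6×8×5 ≡ 97 (mod 104)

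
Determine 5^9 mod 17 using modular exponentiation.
9 = 8 + 1 (binary 1001). Repeated squaring mod 17: 5^1 ≡ 5; 5^2 ≡ 5² = 25 ≡ 8; 5^4 ≡ 8² = 64 ≡ 13; 5^8 ≡ 13² = 169 ≡ 16. Multiply: 5^9 = 5^8 × 5^1 ≡ 16 × 5 (mod 17): 16 × 5 = 80 ≡ 12. So 5^9 ≡ 12 (mod 17).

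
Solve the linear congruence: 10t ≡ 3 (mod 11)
8

Since gcd(10, 11) = 1 divides 3, a solution exists.
Multiply both sides by the inverse of 10 mod 11:
  10^(-1) mod 11 = 10
  x ≡ 10 × 3 ≡ 30 ≡ 8 (mod 11)
Verification: 10 × 8 = 80 = 7 × 11 + 3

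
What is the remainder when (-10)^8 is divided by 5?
(-10) ≡ 0 (mod 5). 8 = 8 (binary 1000). Repeated squaring mod 5: 0^1 ≡ 0; 0^2 ≡ 0² = 0 ≡ 0; 0^4 ≡ 0² = 0 ≡ 0; 0^8 ≡ 0² = 0 ≡ 0. So (-10)^8 ≡ 0 (mod 5).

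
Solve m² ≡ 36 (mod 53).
The square roots of 36 mod 53 are 47 and 6. Verify: 47² = 2209 ≡ 36 (mod 53)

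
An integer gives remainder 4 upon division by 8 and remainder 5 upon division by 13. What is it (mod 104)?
M = 8 × 13 = 104. M₁ = 13, y₁ ≡ 5 (mod 8). M₂ = 8, y₂ ≡ 5 (mod 13). t = 4×13×5 + 5×8×5 ≡ 44 (mod 104). The smallest positive such number is 44.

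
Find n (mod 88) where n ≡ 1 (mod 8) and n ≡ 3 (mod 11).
M = 8 × 11 = 88. M₁ = 11, y₁ ≡ 3 (mod 8). M₂ = 8, y₂ ≡ 7 (mod 11). n = 1×11×3 + 3×8×7 ≡ 25 (mod 88)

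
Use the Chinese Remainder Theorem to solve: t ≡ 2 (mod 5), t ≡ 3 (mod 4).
M = 5 × 4 = 20. M₁ = 4, y₁ ≡ 4 (mod 5). M₂ = 5, y₂ ≡ 1 (mod 4). t = 2×4×4 + 3×5×1 ≡ 7 (mod 20)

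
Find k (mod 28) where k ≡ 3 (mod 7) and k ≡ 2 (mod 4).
M = 7 × 4 = 28. M₁ = 4, y₁ ≡ 2 (mod 7). M₂ = 7, y₂ ≡ 3 (mod 4). k = 3×4×2 + 2×7×3 ≡ 10 (mod 28)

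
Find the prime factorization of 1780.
2^2 × 5 × 89

Divide by primes starting from smallest:
1780 ÷ 2 = 890
890 ÷ 2 = 445
445 ÷ 5 = 89
89 ÷ 89 = 1

1780 = 2^2 × 5 × 89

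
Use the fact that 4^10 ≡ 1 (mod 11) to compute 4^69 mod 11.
By Fermat: 4^{10} ≡ 1 (mod 11). 69 = 6×10 + 9. So 4^{69} ≡ 4^{9} ≡ 3 (mod 11)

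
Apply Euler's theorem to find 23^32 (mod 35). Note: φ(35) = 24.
By Euler: 23^{24} ≡ 1 (mod 35) since gcd(23, 35) = 1. 32 = 1×24 + 8. So 23^{32} ≡ 23^{8} ≡ 11 (mod 35)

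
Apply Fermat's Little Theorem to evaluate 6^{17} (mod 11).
8

By Fermat's Little Theorem, a^(p-1) ≡ 1 (mod p) for prime p and gcd(a, p) = 1
Here p = 11, so 6^10 ≡ 1 (mod 11)
We can reduce the exponent: 17 mod 10 = 7
So 6^17 ≡ 6^7 (mod 11)
Computing: 6^7 mod 11 = 8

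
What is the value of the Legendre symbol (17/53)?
(17/53) = 17^{26} mod 53 = 1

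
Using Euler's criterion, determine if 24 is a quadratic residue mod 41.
By Euler's criterion: 24^{20} ≡ 40 (mod 41). Since this equals -1 (≡ 40), 24 is not a QR.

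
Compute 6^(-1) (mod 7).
6

Using Extended Euclidean Algorithm:
gcd(6, 7) = 1
Bezout coefficients: 6 × -1 + 7 × 1 = 1
So 6 × -1 ≡ 1 (mod 7)
The inverse is -1 mod 7 = 6
Verification: 6 × 6 = 36 = 5 × 7 + 1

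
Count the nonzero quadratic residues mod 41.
For prime 41, there are (p-1)/2 = (41-1)/2 = 20 quadratic residues (excluding 0).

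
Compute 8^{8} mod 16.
0

Using successive squaring:
Binary expansion of 8: 1000
Powers of 8 mod 16 (each is the square of the previous):
  8^1 ≡ 8 (mod 16)
  8^2 ≡ 8² = 64 ≡ 0 (mod 16)
  8^4 ≡ 0² = 0 ≡ 0 (mod 16)
  8^8 ≡ 0² = 0 ≡ 0 (mod 16)
8 is a power of 2, so 8^8 is the last square: ≡ 0 (mod 16)
Result: 8^8 ≡ 0 (mod 16)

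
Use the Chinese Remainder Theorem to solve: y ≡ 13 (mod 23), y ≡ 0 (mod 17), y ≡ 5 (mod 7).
1853

Using the Chinese Remainder Theorem:
M = product of moduli = 2737
For equation 1: M_1 = 119, 119 ≡ 4 (mod 23), inverse of 119 mod 23 is 6 (check: 4 × 6 = 24 ≡ 1 (mod 23))
For equation 2: M_2 = 161, 161 ≡ 8 (mod 17), inverse of 161 mod 17 is 15 (check: 8 × 15 = 120 ≡ 1 (mod 17))
For equation 3: M_3 = 391, 391 ≡ 6 (mod 7), inverse of 391 mod 7 is 6 (check: 6 × 6 = 36 ≡ 1 (mod 7))
Combine: y ≡ Σ r_i×M_i×(M_i⁻¹ mod m_i) = 13×119×6 + 0×161×15 + 5×391×6 = 9282 + 0 + 11730 = 21012
21012 mod 2737 = 1853
y ≡ 1853 (mod 2737)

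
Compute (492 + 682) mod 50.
24

(492 + 682) = 1174
1174 mod 50 = 24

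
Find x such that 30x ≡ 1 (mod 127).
30^(-1) ≡ 72 (mod 127). Verification: 30 × 72 = 2160 ≡ 1 (mod 127)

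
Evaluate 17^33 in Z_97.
Using repeated squaring. 33 = 32 + 1 (binary 100001). Repeated squaring mod 97: 17^1 ≡ 17; 17^2 ≡ 17² = 289 ≡ 95; 17^4 ≡ 95² = 9025 ≡ 4; 17^8 ≡ 4² = 16 ≡ 16; 17^16 ≡ 16² = 256 ≡ 62; 17^32 ≡ 62² = 3844 ≡ 61. Multiply: 17^33 = 17^32 × 17^1 ≡ 61 × 17 (mod 97): 61 × 17 = 1037 ≡ 67. So 17^33 ≡ 67 (mod 97).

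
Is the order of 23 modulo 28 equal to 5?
No, the actual order is 6, not 5.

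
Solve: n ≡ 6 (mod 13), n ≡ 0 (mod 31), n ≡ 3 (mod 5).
M = 13 × 31 × 5 = 2015. M₁ = 155, y₁ ≡ 12 (mod 13). M₂ = 65, y₂ ≡ 21 (mod 31). M₃ = 403, y₃ ≡ 2 (mod 5). n = 6×155×12 + 0×65×21 + 3×403×2 ≡ 1488 (mod 2015)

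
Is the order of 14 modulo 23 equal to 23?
No, the actual order is 22, not 23.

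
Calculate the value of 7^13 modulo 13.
Using Fermat: 7^{12} ≡ 1 (mod 13). 13 ≡ 1 (mod 12). So 7^{13} ≡ 7^{1} ≡ 7 (mod 13)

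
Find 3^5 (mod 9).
5 = 4 + 1 (binary 101). Repeated squaring mod 9: 3^1 ≡ 3; 3^2 ≡ 3² = 9 ≡ 0; 3^4 ≡ 0² = 0 ≡ 0. Multiply: 3^5 = 3^4 × 3^1 ≡ 0 × 3 (mod 9): 0 × 3 = 0 ≡ 0. So 3^5 ≡ 0 (mod 9).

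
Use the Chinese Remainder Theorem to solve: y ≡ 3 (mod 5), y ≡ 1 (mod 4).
M = 5 × 4 = 20. M₁ = 4, y₁ ≡ 4 (mod 5). M₂ = 5, y₂ ≡ 1 (mod 4). y = 3×4×4 + 1×5×1 ≡ 13 (mod 20)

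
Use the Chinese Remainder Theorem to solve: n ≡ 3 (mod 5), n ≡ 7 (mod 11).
18

Using the Chinese Remainder Theorem:
M = product of moduli = 55
For equation 1: M_1 = 11, 11 ≡ 1 (mod 5), inverse of 11 mod 5 is 1 (check: 1 × 1 = 1 ≡ 1 (mod 5))
For equation 2: M_2 = 5, 5 ≡ 5 (mod 11), inverse of 5 mod 11 is 9 (check: 5 × 9 = 45 ≡ 1 (mod 11))
Combine: n ≡ Σ r_i×M_i×(M_i⁻¹ mod m_i) = 3×11×1 + 7×5×9 = 33 + 315 = 348
348 mod 55 = 18
n ≡ 18 (mod 55)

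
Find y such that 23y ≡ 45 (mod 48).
27

Since gcd(23, 48) = 1 divides 45, a solution exists.
Multiply both sides by the inverse of 23 mod 48:
  23^(-1) mod 48 = 23
  x ≡ 23 × 45 ≡ 1035 ≡ 27 (mod 48)
Verification: 23 × 27 = 621 = 12 × 48 + 45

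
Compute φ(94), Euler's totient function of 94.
46

Prime factorization: 94 = 2 × 47
Using the formula φ(n) = n × Π(1 - 1/p) for each prime factor p:
φ(94) = 94 × (1 - 1/2) × (1 - 1/47)
φ(94) = 46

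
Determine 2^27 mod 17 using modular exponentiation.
Using Fermat: 2^{16} ≡ 1 (mod 17). 27 ≡ 11 (mod 16). So 2^{27} ≡ 2^{11} ≡ 8 (mod 17)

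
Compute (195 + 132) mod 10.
7

(195 + 132) = 327
327 mod 10 = 7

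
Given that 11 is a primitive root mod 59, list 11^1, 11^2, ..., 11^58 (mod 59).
g^1, g^2, ..., g^{58} mod 59: {11, 3, 33, 9, 40, 27, 2, 22, 6, 7, 18, 21, 54, 4, 44, 12, 14, 36, 42, 49, 8, 29, 24, 28, 13, 25, 39, 16, 58, 48, 56, 26, 50, 19, 32, 57, 37, 53, 52, 41, 38, 5, 55, 15, 47, 45, 23, 17, 10, 51, 30, 35, 31, 46, 34, 20, 43, 1}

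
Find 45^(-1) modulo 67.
3

Using Extended Euclidean Algorithm:
gcd(45, 67) = 1
Bezout coefficients: 45 × 3 + 67 × -2 = 1
So 45 × 3 ≡ 1 (mod 67)
The inverse is 3 mod 67 = 3
Verification: 45 × 3 = 135 = 2 × 67 + 1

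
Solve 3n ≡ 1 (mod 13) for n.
9

Using Extended Euclidean Algorithm:
gcd(3, 13) = 1
Bezout coefficients: 3 × -4 + 13 × 1 = 1
So 3 × -4 ≡ 1 (mod 13)
The inverse is -4 mod 13 = 9
Verification: 3 × 9 = 27 = 2 × 13 + 1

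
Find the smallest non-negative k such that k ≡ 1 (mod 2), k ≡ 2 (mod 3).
5

Using the Chinese Remainder Theorem:
M = product of moduli = 6
For equation 1: M_1 = 3, 3 ≡ 1 (mod 2), inverse of 3 mod 2 is 1 (check: 1 × 1 = 1 ≡ 1 (mod 2))
For equation 2: M_2 = 2, 2 ≡ 2 (mod 3), inverse of 2 mod 3 is 2 (check: 2 × 2 = 4 ≡ 1 (mod 3))
Combine: k ≡ Σ r_i×M_i×(M_i⁻¹ mod m_i) = 1×3×1 + 2×2×2 = 3 + 8 = 11
11 mod 6 = 5
k ≡ 5 (mod 6)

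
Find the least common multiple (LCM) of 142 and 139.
19738

First find GCD(142, 139) using the Euclidean algorithm:
142 = 1 × 139 + 3
139 = 46 × 3 + 1
3 = 3 × 1 + 0
GCD(142, 139) = 1

LCM formula: LCM(a, b) = (a × b) / GCD(a, b)
LCM(142, 139) = (142 × 139) / 1
LCM(142, 139) = 19738 / 1
LCM(142, 139) = 19738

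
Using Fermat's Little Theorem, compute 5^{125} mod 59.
48

By Fermat's Little Theorem, a^(p-1) ≡ 1 (mod p) for prime p and gcd(a, p) = 1
Here p = 59, so 5^58 ≡ 1 (mod 59)
We can reduce the exponent: 125 mod 58 = 9
So 5^125 ≡ 5^9 (mod 59)
Computing: 5^9 mod 59 = 48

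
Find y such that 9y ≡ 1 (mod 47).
9^(-1) ≡ 21 (mod 47). Verification: 9 × 21 = 189 ≡ 1 (mod 47)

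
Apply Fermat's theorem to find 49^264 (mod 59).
By Fermat: 49^{58} ≡ 1 (mod 59). 264 = 4×58 + 32. So 49^{264} ≡ 49^{32} ≡ 3 (mod 59)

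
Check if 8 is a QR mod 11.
By Euler's criterion: 8^{5} ≡ 10 (mod 11). Since this equals -1 (≡ 10), 8 is not a QR.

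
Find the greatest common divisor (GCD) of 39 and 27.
3

Using the Euclidean algorithm:
39 = 1 × 27 + 12
27 = 2 × 12 + 3
12 = 4 × 3 + 0

GCD(39, 27) = 3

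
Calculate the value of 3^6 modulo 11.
6 = 4 + 2 (binary 110). Repeated squaring mod 11: 3^1 ≡ 3; 3^2 ≡ 3² = 9 ≡ 9; 3^4 ≡ 9² = 81 ≡ 4. Multiply: 3^6 = 3^4 × 3^2 ≡ 4 × 9 (mod 11): 4 × 9 = 36 ≡ 3. So 3^6 ≡ 3 (mod 11).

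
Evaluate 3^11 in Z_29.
Using repeated squaring. 11 = 8 + 2 + 1 (binary 1011). Repeated squaring mod 29: 3^1 ≡ 3; 3^2 ≡ 3² = 9 ≡ 9; 3^4 ≡ 9² = 81 ≡ 23; 3^8 ≡ 23² = 529 ≡ 7. Multiply: 3^11 = 3^8 × 3^2 × 3^1 ≡ 7 × 9 × 3 (mod 29): 7 × 9 = 63 ≡ 5; 5 × 3 = 15 ≡ 15. So 3^11 ≡ 15 (mod 29).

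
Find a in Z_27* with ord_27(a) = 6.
8 has order 6 mod 27 since 8^{6} ≡ 1 (mod 27) and no smaller power works.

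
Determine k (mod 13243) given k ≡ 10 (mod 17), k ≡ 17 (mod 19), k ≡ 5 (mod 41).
1727

Using the Chinese Remainder Theorem:
M = product of moduli = 13243
For equation 1: M_1 = 779, 779 ≡ 14 (mod 17), inverse of 779 mod 17 is 11 (check: 14 × 11 = 154 ≡ 1 (mod 17))
For equation 2: M_2 = 697, 697 ≡ 13 (mod 19), inverse of 697 mod 19 is 3 (check: 13 × 3 = 39 ≡ 1 (mod 19))
For equation 3: M_3 = 323, 323 ≡ 36 (mod 41), inverse of 323 mod 41 is 8 (check: 36 × 8 = 288 ≡ 1 (mod 41))
Combine: k ≡ Σ r_i×M_i×(M_i⁻¹ mod m_i) = 10×779×11 + 17×697×3 + 5×323×8 = 85690 + 35547 + 12920 = 134157
134157 mod 13243 = 1727
k ≡ 1727 (mod 13243)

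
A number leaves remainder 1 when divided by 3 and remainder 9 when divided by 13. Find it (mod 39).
M = 3 × 13 = 39. M₁ = 13, y₁ ≡ 1 (mod 3). M₂ = 3, y₂ ≡ 9 (mod 13). t = 1×13×1 + 9×3×9 ≡ 22 (mod 39)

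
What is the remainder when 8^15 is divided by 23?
Using repeated squaring. 15 = 8 + 4 + 2 + 1 (binary 1111). Repeated squaring mod 23: 8^1 ≡ 8; 8^2 ≡ 8² = 64 ≡ 18; 8^4 ≡ 18² = 324 ≡ 2; 8^8 ≡ 2² = 4 ≡ 4. Multiply: 8^15 = 8^8 × 8^4 × 8^2 × 8^1 ≡ 4 × 2 × 18 × 8 (mod 23): 4 × 2 = 8 ≡ 8; 8 × 18 = 144 ≡ 6; 6 × 8 = 48 ≡ 2. So 8^15 ≡ 2 (mod 23).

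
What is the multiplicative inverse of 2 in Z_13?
7

Using Extended Euclidean Algorithm:
gcd(2, 13) = 1
Bezout coefficients: 2 × -6 + 13 × 1 = 1
So 2 × -6 ≡ 1 (mod 13)
The inverse is -6 mod 13 = 7
Verification: 2 × 7 = 14 = 1 × 13 + 1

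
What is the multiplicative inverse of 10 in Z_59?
6

Using Extended Euclidean Algorithm:
gcd(10, 59) = 1
Bezout coefficients: 10 × 6 + 59 × -1 = 1
So 10 × 6 ≡ 1 (mod 59)
The inverse is 6 mod 59 = 6
Verification: 10 × 6 = 60 = 1 × 59 + 1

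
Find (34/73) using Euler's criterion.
(34/73) = 34^{36} mod 73 = -1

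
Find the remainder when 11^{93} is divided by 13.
By Fermat: 11^{12} ≡ 1 (mod 13). 93 = 7×12 + 9. So 11^{93} ≡ 11^{9} ≡ 8 (mod 13)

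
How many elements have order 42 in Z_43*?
Number of primitive roots mod 43 = φ(42) = 12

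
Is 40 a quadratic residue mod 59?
By Euler's criterion: 40^{29} ≡ 58 (mod 59). Since this equals -1 (≡ 58), 40 is not a QR.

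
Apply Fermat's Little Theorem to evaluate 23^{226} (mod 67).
39

By Fermat's Little Theorem, a^(p-1) ≡ 1 (mod p) for prime p and gcd(a, p) = 1
Here p = 67, so 23^66 ≡ 1 (mod 67)
We can reduce the exponent: 226 mod 66 = 28
So 23^226 ≡ 23^28 (mod 67)
Computing: 23^28 mod 67 = 39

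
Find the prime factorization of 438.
2 × 3 × 73

Divide by primes starting from smallest:
438 ÷ 2 = 219
219 ÷ 3 = 73
73 ÷ 73 = 1

438 = 2 × 3 × 73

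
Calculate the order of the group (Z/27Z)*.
18

Prime factorization: 27 = 3^3
Using the formula φ(n) = n × Π(1 - 1/p) for each prime factor p:
φ(27) = 27 × (1 - 1/3)
φ(27) = 18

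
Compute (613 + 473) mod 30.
6

(613 + 473) = 1086
1086 mod 30 = 6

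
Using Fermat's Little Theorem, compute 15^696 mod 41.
By Fermat: 15^{40} ≡ 1 (mod 41). 696 ≡ 16 (mod 40). So 15^{696} ≡ 15^{16} ≡ 37 (mod 41)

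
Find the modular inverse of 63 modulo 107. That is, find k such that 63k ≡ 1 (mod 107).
17

Using Extended Euclidean Algorithm:
gcd(63, 107) = 1
Bezout coefficients: 63 × 17 + 107 × -10 = 1
So 63 × 17 ≡ 1 (mod 107)
The inverse is 17 mod 107 = 17
Verification: 63 × 17 = 1071 = 10 × 107 + 1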